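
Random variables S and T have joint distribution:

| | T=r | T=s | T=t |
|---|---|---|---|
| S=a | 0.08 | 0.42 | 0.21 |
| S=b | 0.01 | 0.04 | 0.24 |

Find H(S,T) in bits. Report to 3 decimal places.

2.036 bits

H(S,T) = −Σ p(x,y)·log₂ p(x,y) over all 6 cells.
  cell (a,r): −0.08·log₂0.08 = 0.2915
  cell (a,s): −0.42·log₂0.42 = 0.5256
  cell (a,t): −0.21·log₂0.21 = 0.4728
  cell (b,r): −0.01·log₂0.01 = 0.0664
  cell (b,s): −0.04·log₂0.04 = 0.1858
  cell (b,t): −0.24·log₂0.24 = 0.4941
Sum = 2.036 bits.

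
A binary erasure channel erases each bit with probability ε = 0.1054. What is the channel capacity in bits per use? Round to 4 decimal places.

Binary erasure channel: capacity C = 1 − ε.
C = 1 − 0.1054 = 0.8946 bits per channel use.

0.8946 bits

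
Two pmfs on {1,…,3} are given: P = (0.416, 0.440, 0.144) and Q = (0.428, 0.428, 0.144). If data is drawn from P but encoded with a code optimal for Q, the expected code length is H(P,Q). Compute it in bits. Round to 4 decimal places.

1.4506 bits

H(P,Q) = −Σ p·log₂ q.
  −0.416·log₂(0.428) = 0.50932
  −0.440·log₂(0.428) = 0.53870
  −0.144·log₂(0.144) = 0.40260
H(P,Q) = 1.4506 bits.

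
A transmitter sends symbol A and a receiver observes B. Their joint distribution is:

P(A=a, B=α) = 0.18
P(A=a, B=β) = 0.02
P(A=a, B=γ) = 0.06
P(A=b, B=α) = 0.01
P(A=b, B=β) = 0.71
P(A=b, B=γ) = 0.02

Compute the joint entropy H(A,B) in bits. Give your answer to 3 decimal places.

H(A,B) = −Σ p(x,y)·log₂ p(x,y) over all 6 cells.
  cell (a,α): −0.18·log₂0.18 = 0.4453
  cell (a,β): −0.02·log₂0.02 = 0.1129
  cell (a,γ): −0.06·log₂0.06 = 0.2435
  cell (b,α): −0.01·log₂0.01 = 0.0664
  cell (b,β): −0.71·log₂0.71 = 0.3508
  cell (b,γ): −0.02·log₂0.02 = 0.1129
Sum = 1.332 bits.

1.332 bits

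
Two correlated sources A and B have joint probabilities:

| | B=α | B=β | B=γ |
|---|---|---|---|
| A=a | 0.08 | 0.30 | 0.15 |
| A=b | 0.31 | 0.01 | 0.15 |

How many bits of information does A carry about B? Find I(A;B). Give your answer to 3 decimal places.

Marginals: p(A) = (0.5300, 0.4700), p(B) = (0.3900, 0.3100, 0.3000).
I(A;B) = Σ p(x,y)·log₂[p(x,y)/(p(x)p(y))].
  (a,α): 0.08·log₂(0.3870) = -0.1096
  (a,β): 0.30·log₂(1.8259) = 0.2606
  (a,γ): 0.15·log₂(0.9434) = -0.0126
  (b,α): 0.31·log₂(1.6912) = 0.2350
  (b,β): 0.01·log₂(0.0686) = -0.0386
  (b,γ): 0.15·log₂(1.0638) = 0.0134
Sum = 0.348 bits.

0.348 bits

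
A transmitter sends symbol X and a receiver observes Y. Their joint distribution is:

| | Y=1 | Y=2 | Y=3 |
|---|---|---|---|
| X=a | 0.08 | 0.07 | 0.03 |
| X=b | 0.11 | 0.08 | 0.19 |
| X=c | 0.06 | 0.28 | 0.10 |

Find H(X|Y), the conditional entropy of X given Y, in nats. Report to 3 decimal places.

0.935 nats

Chain rule: H(X|Y) = H(X,Y) − H(Y).
Marginals: p(X) = (0.1800, 0.3800, 0.4400), p(Y) = (0.2500, 0.4300, 0.3200).
H(X,Y) = 2.0093 nats; H(Y) = 1.0741 nats.
H(X|Y) = 2.0093 − 1.0741 = 0.935 nats.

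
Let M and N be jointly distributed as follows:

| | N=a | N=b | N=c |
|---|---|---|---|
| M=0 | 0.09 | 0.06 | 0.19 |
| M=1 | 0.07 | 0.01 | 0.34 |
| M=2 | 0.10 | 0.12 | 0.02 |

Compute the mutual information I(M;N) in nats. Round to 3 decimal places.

Marginals: p(M) = (0.3400, 0.4200, 0.2400), p(N) = (0.2600, 0.1900, 0.5500).
I(M;N) = Σ p(x,y)·ln[p(x,y)/(p(x)p(y))].
  (0,a): 0.09·ln(1.0181) = 0.0016
  (0,b): 0.06·ln(0.9288) = -0.0044
  (0,c): 0.19·ln(1.0160) = 0.0030
  (1,a): 0.07·ln(0.6410) = -0.0311
  (1,b): 0.01·ln(0.1253) = -0.0208
  (1,c): 0.34·ln(1.4719) = 0.1314
  (2,a): 0.10·ln(1.6026) = 0.0472
  (2,b): 0.12·ln(2.6316) = 0.1161
  (2,c): 0.02·ln(0.1515) = -0.0377
Sum = 0.205 nats.

0.205 nats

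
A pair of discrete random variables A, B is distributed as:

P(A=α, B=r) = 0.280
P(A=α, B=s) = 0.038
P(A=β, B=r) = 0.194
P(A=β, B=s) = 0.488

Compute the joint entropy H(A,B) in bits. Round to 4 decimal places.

H(A,B) = −Σ p(x,y)·log₂ p(x,y) over all 4 cells.
  cell (α,r): −0.280·log₂0.280 = 0.51422
  cell (α,s): −0.038·log₂0.038 = 0.17928
  cell (β,r): −0.194·log₂0.194 = 0.45898
  cell (β,s): −0.488·log₂0.488 = 0.50510
Sum = 1.6576 bits.

1.6576 bits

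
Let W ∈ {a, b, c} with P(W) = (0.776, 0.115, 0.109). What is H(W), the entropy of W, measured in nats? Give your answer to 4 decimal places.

H(W) = −Σ p·ln p.
  −(0.776)·ln(0.776) = 0.19680
  −(0.115)·ln(0.115) = 0.24872
  −(0.109)·ln(0.109) = 0.24159
Sum: 0.19680 + 0.24872 + 0.24159 = 0.6871 nats.

0.6871 nats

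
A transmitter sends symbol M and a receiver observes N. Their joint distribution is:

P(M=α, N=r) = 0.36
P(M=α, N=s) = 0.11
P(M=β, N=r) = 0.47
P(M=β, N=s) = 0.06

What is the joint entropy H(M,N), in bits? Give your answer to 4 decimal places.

1.6364 bits

H(M,N) = −Σ p(x,y)·log₂ p(x,y) over all 4 cells.
  cell (α,r): −0.36·log₂0.36 = 0.53062
  cell (α,s): −0.11·log₂0.11 = 0.35029
  cell (β,r): −0.47·log₂0.47 = 0.51196
  cell (β,s): −0.06·log₂0.06 = 0.24353
Sum = 1.6364 bits.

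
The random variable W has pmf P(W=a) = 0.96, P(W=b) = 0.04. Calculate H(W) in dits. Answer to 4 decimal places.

H(W) = −Σ p·log₁₀ p.
  −(0.96)·log₁₀(0.96) = 0.01702
  −(0.04)·log₁₀(0.04) = 0.05592
Sum: 0.01702 + 0.05592 = 0.0729 dits.

0.0729 dits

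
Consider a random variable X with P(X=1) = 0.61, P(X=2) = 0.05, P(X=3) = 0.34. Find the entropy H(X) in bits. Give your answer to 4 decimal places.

H(X) = −Σ p·log₂ p.
  −(0.61)·log₂(0.61) = 0.43500
  −(0.05)·log₂(0.05) = 0.21610
  −(0.34)·log₂(0.34) = 0.52917
Sum: 0.43500 + 0.21610 + 0.52917 = 1.1803 bits.

1.1803 bits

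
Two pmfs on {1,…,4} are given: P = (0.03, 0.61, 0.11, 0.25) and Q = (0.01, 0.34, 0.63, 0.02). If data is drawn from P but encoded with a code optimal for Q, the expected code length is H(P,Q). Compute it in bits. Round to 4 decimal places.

H(P,Q) = −Σ p·log₂ q.
  −0.03·log₂(0.01) = 0.19932
  −0.61·log₂(0.34) = 0.94940
  −0.11·log₂(0.63) = 0.07332
  −0.25·log₂(0.02) = 1.41096
H(P,Q) = 2.6330 bits.

2.6330 bits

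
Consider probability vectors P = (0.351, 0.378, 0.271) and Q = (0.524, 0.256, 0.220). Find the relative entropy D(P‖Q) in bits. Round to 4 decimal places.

0.0911 bits

D(P‖Q) = Σ p·log₂(p/q).
  0.351·log₂(0.351/0.524) = -0.20291
  0.378·log₂(0.378/0.256) = 0.21253
  0.271·log₂(0.271/0.220) = 0.08151
D(P‖Q) = 0.0911 bits.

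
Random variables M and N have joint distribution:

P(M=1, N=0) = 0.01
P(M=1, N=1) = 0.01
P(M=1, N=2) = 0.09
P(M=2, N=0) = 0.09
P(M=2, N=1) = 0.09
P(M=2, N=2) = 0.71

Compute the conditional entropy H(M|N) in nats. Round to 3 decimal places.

Marginals: p(M) = (0.1100, 0.8900), p(N) = (0.1000, 0.1000, 0.8000).
H(M|N) = Σ p(N) · H(M|N=·).
  N=0: p=0.1000, H(M|N=0) = 0.3251
  N=1: p=0.1000, H(M|N=1) = 0.3251
  N=2: p=0.8000, H(M|N=2) = 0.3517
Weighted sum = 0.346 nats.

0.346 nats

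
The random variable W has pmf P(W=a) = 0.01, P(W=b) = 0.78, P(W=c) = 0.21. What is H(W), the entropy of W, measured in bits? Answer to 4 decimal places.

0.8189 bits

H(W) = −Σ p·log₂ p.
  −(0.01)·log₂(0.01) = 0.06644
  −(0.78)·log₂(0.78) = 0.27959
  −(0.21)·log₂(0.21) = 0.47282
Sum: 0.06644 + 0.27959 + 0.47282 = 0.8189 bits.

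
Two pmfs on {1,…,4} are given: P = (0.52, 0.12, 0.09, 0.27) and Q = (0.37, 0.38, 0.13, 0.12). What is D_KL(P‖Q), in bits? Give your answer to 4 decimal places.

D(P‖Q) = Σ p·log₂(p/q).
  0.52·log₂(0.52/0.37) = 0.25531
  0.12·log₂(0.12/0.38) = -0.19956
  0.09·log₂(0.09/0.13) = -0.04775
  0.27·log₂(0.27/0.12) = 0.31588
D(P‖Q) = 0.3239 bits.

0.3239 bits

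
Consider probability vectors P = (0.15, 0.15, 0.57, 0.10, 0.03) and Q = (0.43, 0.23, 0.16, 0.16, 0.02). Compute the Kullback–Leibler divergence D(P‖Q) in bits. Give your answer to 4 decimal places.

0.6741 bits

D(P‖Q) = Σ p·log₂(p/q).
  0.15·log₂(0.15/0.43) = -0.22791
  0.15·log₂(0.15/0.23) = -0.09250
  0.57·log₂(0.57/0.16) = 1.04475
  0.10·log₂(0.10/0.16) = -0.06781
  0.03·log₂(0.03/0.02) = 0.01755
D(P‖Q) = 0.6741 bits.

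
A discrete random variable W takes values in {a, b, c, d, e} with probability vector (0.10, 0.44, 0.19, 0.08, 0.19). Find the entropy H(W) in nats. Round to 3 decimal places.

1.425 nats

H(W) = −Σ p·ln p.
  −(0.10)·ln(0.10) = 0.2303
  −(0.44)·ln(0.44) = 0.3612
  −(0.19)·ln(0.19) = 0.3155
  −(0.08)·ln(0.08) = 0.2021
  −(0.19)·ln(0.19) = 0.3155
Sum: 0.2303 + 0.3612 + 0.3155 + 0.2021 + 0.3155 = 1.425 nats.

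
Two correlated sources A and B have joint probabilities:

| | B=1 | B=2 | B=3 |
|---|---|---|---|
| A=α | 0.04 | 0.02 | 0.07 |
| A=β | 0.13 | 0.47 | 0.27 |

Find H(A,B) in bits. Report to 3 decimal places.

1.972 bits

H(A,B) = −Σ p(x,y)·log₂ p(x,y) over all 6 cells.
  cell (α,1): −0.04·log₂0.04 = 0.1858
  cell (α,2): −0.02·log₂0.02 = 0.1129
  cell (α,3): −0.07·log₂0.07 = 0.2686
  cell (β,1): −0.13·log₂0.13 = 0.3826
  cell (β,2): −0.47·log₂0.47 = 0.5120
  cell (β,3): −0.27·log₂0.27 = 0.5100
Sum = 1.972 bits.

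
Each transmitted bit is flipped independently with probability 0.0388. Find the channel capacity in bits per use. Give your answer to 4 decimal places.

0.7632 bits

Binary symmetric channel: C = 1 − h₂(ε) where h₂ is the binary entropy function.
h₂(0.0388) = −0.0388·log₂0.0388 − 0.9612·log₂0.9612 = 0.2368.
C = 1 − 0.2368 = 0.7632 bits per channel use.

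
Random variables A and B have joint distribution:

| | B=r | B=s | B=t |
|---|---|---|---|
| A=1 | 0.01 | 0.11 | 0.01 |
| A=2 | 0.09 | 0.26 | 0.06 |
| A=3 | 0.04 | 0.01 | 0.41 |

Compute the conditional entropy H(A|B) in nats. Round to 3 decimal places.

Chain rule: H(A|B) = H(A,B) − H(B).
Marginals: p(A) = (0.1300, 0.4100, 0.4600), p(B) = (0.1400, 0.3800, 0.4800).
H(A,B) = 1.6110 nats; H(B) = 0.9952 nats.
H(A|B) = 1.6110 − 0.9952 = 0.616 nats.

0.616 nats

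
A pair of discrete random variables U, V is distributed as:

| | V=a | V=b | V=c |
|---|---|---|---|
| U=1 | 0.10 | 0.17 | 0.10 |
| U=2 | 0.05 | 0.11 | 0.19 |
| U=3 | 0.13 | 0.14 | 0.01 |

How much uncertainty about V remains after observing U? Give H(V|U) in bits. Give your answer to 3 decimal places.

1.392 bits

Marginals: p(U) = (0.3700, 0.3500, 0.2800), p(V) = (0.2800, 0.4200, 0.3000).
H(V|U) = Σ p(U) · H(V|U=·).
  U=1: p=0.3700, H(V|U=1) = 1.5358
  U=2: p=0.3500, H(V|U=2) = 1.4043
  U=3: p=0.2800, H(V|U=3) = 1.1856
Weighted sum = 1.392 bits.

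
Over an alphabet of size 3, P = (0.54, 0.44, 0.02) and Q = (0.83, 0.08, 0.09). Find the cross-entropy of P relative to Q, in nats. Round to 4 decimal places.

H(P,Q) = −Σ p·ln q.
  −0.54·ln(0.83) = 0.10062
  −0.44·ln(0.08) = 1.11132
  −0.02·ln(0.09) = 0.04816
H(P,Q) = 1.2601 nats.

1.2601 nats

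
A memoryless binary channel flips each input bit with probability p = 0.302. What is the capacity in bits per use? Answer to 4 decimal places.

Binary symmetric channel: C = 1 − h₂(ε) where h₂ is the binary entropy function.
h₂(0.302) = −0.302·log₂0.302 − 0.698·log₂0.698 = 0.8837.
C = 1 − 0.8837 = 0.1163 bits per channel use.

0.1163 bits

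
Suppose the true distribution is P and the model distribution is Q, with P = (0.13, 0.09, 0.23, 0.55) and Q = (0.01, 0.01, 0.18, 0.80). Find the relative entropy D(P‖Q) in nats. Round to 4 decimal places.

0.3815 nats

D(P‖Q) = Σ p·ln(p/q).
  0.13·ln(0.13/0.01) = 0.33344
  0.09·ln(0.09/0.01) = 0.19775
  0.23·ln(0.23/0.18) = 0.05638
  0.55·ln(0.55/0.80) = -0.20608
D(P‖Q) = 0.3815 nats.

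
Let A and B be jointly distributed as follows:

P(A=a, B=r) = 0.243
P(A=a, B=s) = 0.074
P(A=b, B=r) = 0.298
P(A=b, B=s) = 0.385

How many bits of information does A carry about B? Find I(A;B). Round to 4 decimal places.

Marginals: p(A) = (0.3170, 0.6830), p(B) = (0.5410, 0.4590).
I(A;B) = H(A) + H(B) − H(A,B).
H(A) = 0.9011, H(B) = 0.9951, H(A,B) = 1.8246.
I(A;B) = 0.9011 + 0.9951 − 1.8246 = 0.0716 bits.

0.0716 bits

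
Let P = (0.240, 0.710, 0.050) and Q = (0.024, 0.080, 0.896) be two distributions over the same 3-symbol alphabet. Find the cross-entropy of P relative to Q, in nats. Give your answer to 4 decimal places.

2.6939 nats

H(P,Q) = −Σ p·ln q.
  −0.240·ln(0.024) = 0.89513
  −0.710·ln(0.080) = 1.79327
  −0.050·ln(0.896) = 0.00549
H(P,Q) = 2.6939 nats.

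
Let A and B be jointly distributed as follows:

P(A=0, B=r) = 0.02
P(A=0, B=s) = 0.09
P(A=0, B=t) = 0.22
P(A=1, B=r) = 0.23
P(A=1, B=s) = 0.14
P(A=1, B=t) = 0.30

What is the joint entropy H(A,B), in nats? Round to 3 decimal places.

H(A,B) = −Σ p(x,y)·ln p(x,y) over all 6 cells.
  cell (0,r): −0.02·ln0.02 = 0.0782
  cell (0,s): −0.09·ln0.09 = 0.2167
  cell (0,t): −0.22·ln0.22 = 0.3331
  cell (1,r): −0.23·ln0.23 = 0.3380
  cell (1,s): −0.14·ln0.14 = 0.2753
  cell (1,t): −0.30·ln0.30 = 0.3612
Sum = 1.603 nats.

1.603 nats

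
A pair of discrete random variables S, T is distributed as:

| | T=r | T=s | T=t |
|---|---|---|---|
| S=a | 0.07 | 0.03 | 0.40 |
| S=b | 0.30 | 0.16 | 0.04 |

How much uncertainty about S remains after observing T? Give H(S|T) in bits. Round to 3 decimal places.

Chain rule: H(S|T) = H(S,T) − H(T).
Marginals: p(S) = (0.5000, 0.5000), p(T) = (0.3700, 0.1900, 0.4400).
H(S,T) = 2.0790 bits; H(T) = 1.5071 bits.
H(S|T) = 2.0790 − 1.5071 = 0.572 bits.

0.572 bits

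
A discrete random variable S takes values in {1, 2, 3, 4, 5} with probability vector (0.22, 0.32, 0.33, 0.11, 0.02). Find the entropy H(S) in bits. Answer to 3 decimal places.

H(S) = −Σ p·log₂ p.
  −(0.22)·log₂(0.22) = 0.4806
  −(0.32)·log₂(0.32) = 0.5260
  −(0.33)·log₂(0.33) = 0.5278
  −(0.11)·log₂(0.11) = 0.3503
  −(0.02)·log₂(0.02) = 0.1129
Sum: 0.4806 + 0.5260 + 0.5278 + 0.3503 + 0.1129 = 1.998 bits.

1.998 bits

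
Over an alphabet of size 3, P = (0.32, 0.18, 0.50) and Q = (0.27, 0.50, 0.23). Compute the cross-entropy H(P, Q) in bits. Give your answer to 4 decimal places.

1.8446 bits

H(P,Q) = −Σ p·log₂ q.
  −0.32·log₂(0.27) = 0.60447
  −0.18·log₂(0.50) = 0.18000
  −0.50·log₂(0.23) = 1.06015
H(P,Q) = 1.8446 bits.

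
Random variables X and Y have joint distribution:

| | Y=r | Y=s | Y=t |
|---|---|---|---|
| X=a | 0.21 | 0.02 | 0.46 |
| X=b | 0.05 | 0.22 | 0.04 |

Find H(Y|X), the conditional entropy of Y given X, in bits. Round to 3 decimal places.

1.090 bits

Chain rule: H(Y|X) = H(X,Y) − H(X).
Marginals: p(X) = (0.6900, 0.3100), p(Y) = (0.2600, 0.2400, 0.5000).
H(X,Y) = 1.9835 bits; H(X) = 0.8932 bits.
H(Y|X) = 1.9835 − 0.8932 = 1.090 bits.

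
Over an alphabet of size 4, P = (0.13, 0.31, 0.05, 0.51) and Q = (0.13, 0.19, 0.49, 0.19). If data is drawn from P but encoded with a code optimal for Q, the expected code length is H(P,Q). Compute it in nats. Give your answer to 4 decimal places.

H(P,Q) = −Σ p·ln q.
  −0.13·ln(0.13) = 0.26523
  −0.31·ln(0.19) = 0.51483
  −0.05·ln(0.49) = 0.03567
  −0.51·ln(0.19) = 0.84697
H(P,Q) = 1.6627 nats.

1.6627 nats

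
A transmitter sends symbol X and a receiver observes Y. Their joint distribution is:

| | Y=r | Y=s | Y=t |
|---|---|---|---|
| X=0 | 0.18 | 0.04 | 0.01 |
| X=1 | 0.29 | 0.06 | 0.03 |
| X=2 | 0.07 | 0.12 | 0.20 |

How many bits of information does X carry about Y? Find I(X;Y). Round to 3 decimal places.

0.292 bits

Marginals: p(X) = (0.2300, 0.3800, 0.3900), p(Y) = (0.5400, 0.2200, 0.2400).
I(X;Y) = Σ p(x,y)·log₂[p(x,y)/(p(x)p(y))].
  (0,r): 0.18·log₂(1.4493) = 0.0964
  (0,s): 0.04·log₂(0.7905) = -0.0136
  (0,t): 0.01·log₂(0.1812) = -0.0246
  (1,r): 0.29·log₂(1.4133) = 0.1447
  (1,s): 0.06·log₂(0.7177) = -0.0287
  (1,t): 0.03·log₂(0.3289) = -0.0481
  (2,r): 0.07·log₂(0.3324) = -0.1112
  (2,s): 0.12·log₂(1.3986) = 0.0581
  (2,t): 0.20·log₂(2.1368) = 0.2191
Sum = 0.292 bits.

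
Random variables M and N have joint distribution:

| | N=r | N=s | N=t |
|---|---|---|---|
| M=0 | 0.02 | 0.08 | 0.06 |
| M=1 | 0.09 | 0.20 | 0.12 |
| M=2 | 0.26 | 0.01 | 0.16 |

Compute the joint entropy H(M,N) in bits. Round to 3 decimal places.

2.787 bits

H(M,N) = −Σ p(x,y)·log₂ p(x,y) over all 9 cells.
  cell (0,r): −0.02·log₂0.02 = 0.1129
  cell (0,s): −0.08·log₂0.08 = 0.2915
  cell (0,t): −0.06·log₂0.06 = 0.2435
  cell (1,r): −0.09·log₂0.09 = 0.3127
  cell (1,s): −0.20·log₂0.20 = 0.4644
  cell (1,t): −0.12·log₂0.12 = 0.3671
  cell (2,r): −0.26·log₂0.26 = 0.5053
  cell (2,s): −0.01·log₂0.01 = 0.0664
  cell (2,t): −0.16·log₂0.16 = 0.4230
Sum = 2.787 bits.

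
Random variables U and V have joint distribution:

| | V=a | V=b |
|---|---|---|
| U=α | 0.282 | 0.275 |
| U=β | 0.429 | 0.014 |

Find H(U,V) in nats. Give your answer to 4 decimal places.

H(U,V) = −Σ p(x,y)·ln p(x,y) over all 4 cells.
  cell (α,a): −0.282·ln0.282 = 0.35697
  cell (α,b): −0.275·ln0.275 = 0.35502
  cell (β,a): −0.429·ln0.429 = 0.36306
  cell (β,b): −0.014·ln0.014 = 0.05976
Sum = 1.1348 nats.

1.1348 nats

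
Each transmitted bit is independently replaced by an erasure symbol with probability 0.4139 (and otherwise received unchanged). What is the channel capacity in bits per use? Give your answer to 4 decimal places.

0.5861 bits

Binary erasure channel: capacity C = 1 − ε.
C = 1 − 0.4139 = 0.5861 bits per channel use.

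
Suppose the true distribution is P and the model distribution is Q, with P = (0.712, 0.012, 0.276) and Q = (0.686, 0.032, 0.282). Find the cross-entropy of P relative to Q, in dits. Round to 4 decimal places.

0.2862 dits

H(P,Q) = −Σ p·log₁₀ q.
  −0.712·log₁₀(0.686) = 0.11654
  −0.012·log₁₀(0.032) = 0.01794
  −0.276·log₁₀(0.282) = 0.15173
H(P,Q) = 0.2862 dits.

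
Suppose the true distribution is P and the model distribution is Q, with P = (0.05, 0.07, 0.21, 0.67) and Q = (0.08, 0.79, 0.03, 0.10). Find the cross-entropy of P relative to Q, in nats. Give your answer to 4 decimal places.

H(P,Q) = −Σ p·ln q.
  −0.05·ln(0.08) = 0.12629
  −0.07·ln(0.79) = 0.01650
  −0.21·ln(0.03) = 0.73638
  −0.67·ln(0.10) = 1.54273
H(P,Q) = 2.4219 nats.

2.4219 nats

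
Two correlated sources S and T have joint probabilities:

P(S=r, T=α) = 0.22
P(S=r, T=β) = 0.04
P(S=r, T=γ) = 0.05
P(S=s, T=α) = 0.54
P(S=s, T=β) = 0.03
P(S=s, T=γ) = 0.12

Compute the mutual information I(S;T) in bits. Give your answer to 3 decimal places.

Marginals: p(S) = (0.3100, 0.6900), p(T) = (0.7600, 0.0700, 0.1700).
I(S;T) = Σ p(x,y)·log₂[p(x,y)/(p(x)p(y))].
  (r,α): 0.22·log₂(0.9338) = -0.0217
  (r,β): 0.04·log₂(1.8433) = 0.0353
  (r,γ): 0.05·log₂(0.9488) = -0.0038
  (s,α): 0.54·log₂(1.0297) = 0.0228
  (s,β): 0.03·log₂(0.6211) = -0.0206
  (s,γ): 0.12·log₂(1.0230) = 0.0039
Sum = 0.016 bits.

0.016 bits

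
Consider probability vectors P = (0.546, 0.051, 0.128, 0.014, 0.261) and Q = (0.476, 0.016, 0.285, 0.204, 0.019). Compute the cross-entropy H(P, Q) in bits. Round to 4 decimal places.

H(P,Q) = −Σ p·log₂ q.
  −0.546·log₂(0.476) = 0.58475
  −0.051·log₂(0.016) = 0.30425
  −0.128·log₂(0.285) = 0.23180
  −0.014·log₂(0.204) = 0.03211
  −0.261·log₂(0.019) = 1.49236
H(P,Q) = 2.6453 bits.

2.6453 bits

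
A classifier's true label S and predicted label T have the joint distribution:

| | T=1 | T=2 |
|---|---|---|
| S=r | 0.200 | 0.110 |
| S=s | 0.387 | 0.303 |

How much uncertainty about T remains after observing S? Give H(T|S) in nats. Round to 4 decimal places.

0.6748 nats

Chain rule: H(T|S) = H(S,T) − H(S).
Marginals: p(S) = (0.3100, 0.6900), p(T) = (0.5870, 0.4130).
H(S,T) = 1.2939 nats; H(S) = 0.6191 nats.
H(T|S) = 1.2939 − 0.6191 = 0.6748 nats.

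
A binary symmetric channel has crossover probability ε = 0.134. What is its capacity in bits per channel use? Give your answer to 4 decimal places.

Binary symmetric channel: C = 1 − h₂(ε) where h₂ is the binary entropy function.
h₂(0.134) = −0.134·log₂0.134 − 0.866·log₂0.866 = 0.5683.
C = 1 − 0.5683 = 0.4317 bits per channel use.

0.4317 bits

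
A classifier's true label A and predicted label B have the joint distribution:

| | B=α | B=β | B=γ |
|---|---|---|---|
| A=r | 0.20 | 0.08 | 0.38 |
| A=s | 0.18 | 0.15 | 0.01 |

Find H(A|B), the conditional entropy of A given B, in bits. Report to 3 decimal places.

0.661 bits

Marginals: p(A) = (0.6600, 0.3400), p(B) = (0.3800, 0.2300, 0.3900).
H(A|B) = Σ p(B) · H(A|B=·).
  B=α: p=0.3800, H(A|B=α) = 0.9980
  B=β: p=0.2300, H(A|B=β) = 0.9321
  B=γ: p=0.3900, H(A|B=γ) = 0.1720
Weighted sum = 0.661 bits.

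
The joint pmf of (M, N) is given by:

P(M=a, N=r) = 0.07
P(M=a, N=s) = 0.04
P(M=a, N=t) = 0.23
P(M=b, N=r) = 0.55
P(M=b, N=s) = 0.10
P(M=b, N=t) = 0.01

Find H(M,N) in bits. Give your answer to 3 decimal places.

1.815 bits

H(M,N) = −Σ p(x,y)·log₂ p(x,y) over all 6 cells.
  cell (a,r): −0.07·log₂0.07 = 0.2686
  cell (a,s): −0.04·log₂0.04 = 0.1858
  cell (a,t): −0.23·log₂0.23 = 0.4877
  cell (b,r): −0.55·log₂0.55 = 0.4744
  cell (b,s): −0.10·log₂0.10 = 0.3322
  cell (b,t): −0.01·log₂0.01 = 0.0664
Sum = 1.815 bits.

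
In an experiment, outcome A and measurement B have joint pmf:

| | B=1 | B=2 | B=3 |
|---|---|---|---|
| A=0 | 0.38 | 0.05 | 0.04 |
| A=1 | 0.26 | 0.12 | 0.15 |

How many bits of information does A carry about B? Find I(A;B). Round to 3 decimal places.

Marginals: p(A) = (0.4700, 0.5300), p(B) = (0.6400, 0.1700, 0.1900).
I(A;B) = H(A) + H(B) − H(A,B).
H(A) = 0.9974, H(B) = 1.3019, H(A,B) = 2.2152.
I(A;B) = 0.9974 + 1.3019 − 2.2152 = 0.084 bits.

0.084 bits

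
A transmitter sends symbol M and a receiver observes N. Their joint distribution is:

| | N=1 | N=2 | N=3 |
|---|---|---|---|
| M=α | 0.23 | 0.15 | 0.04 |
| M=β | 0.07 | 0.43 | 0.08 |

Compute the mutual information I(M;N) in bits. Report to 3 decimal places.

Marginals: p(M) = (0.4200, 0.5800), p(N) = (0.3000, 0.5800, 0.1200).
I(M;N) = H(M) + H(N) − H(M,N).
H(M) = 0.9815, H(N) = 1.3440, H(M,N) = 2.1676.
I(M;N) = 0.9815 + 1.3440 − 2.1676 = 0.158 bits.

0.158 bits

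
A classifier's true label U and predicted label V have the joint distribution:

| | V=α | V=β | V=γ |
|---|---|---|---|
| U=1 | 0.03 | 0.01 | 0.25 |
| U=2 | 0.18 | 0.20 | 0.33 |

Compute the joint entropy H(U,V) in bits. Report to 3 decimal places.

2.156 bits

H(U,V) = −Σ p(x,y)·log₂ p(x,y) over all 6 cells.
  cell (1,α): −0.03·log₂0.03 = 0.1518
  cell (1,β): −0.01·log₂0.01 = 0.0664
  cell (1,γ): −0.25·log₂0.25 = 0.5000
  cell (2,α): −0.18·log₂0.18 = 0.4453
  cell (2,β): −0.20·log₂0.20 = 0.4644
  cell (2,γ): −0.33·log₂0.33 = 0.5278
Sum = 2.156 bits.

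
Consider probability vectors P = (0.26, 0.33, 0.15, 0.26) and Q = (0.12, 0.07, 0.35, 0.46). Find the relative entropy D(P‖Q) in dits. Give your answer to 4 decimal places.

0.1899 dits

D(P‖Q) = Σ p·log₁₀(p/q).
  0.26·log₁₀(0.26/0.12) = 0.08731
  0.33·log₁₀(0.33/0.07) = 0.22223
  0.15·log₁₀(0.15/0.35) = -0.05520
  0.26·log₁₀(0.26/0.46) = -0.06442
D(P‖Q) = 0.1899 dits.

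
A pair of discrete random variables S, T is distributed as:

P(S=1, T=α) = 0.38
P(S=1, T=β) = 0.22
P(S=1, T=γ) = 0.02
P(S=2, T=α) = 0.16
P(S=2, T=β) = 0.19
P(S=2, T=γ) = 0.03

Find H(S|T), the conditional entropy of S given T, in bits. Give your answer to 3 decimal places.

Marginals: p(S) = (0.6200, 0.3800), p(T) = (0.5400, 0.4100, 0.0500).
H(S|T) = Σ p(T) · H(S|T=·).
  T=α: p=0.5400, H(S|T=α) = 0.8767
  T=β: p=0.4100, H(S|T=β) = 0.9961
  T=γ: p=0.0500, H(S|T=γ) = 0.9710
Weighted sum = 0.930 bits.

0.930 bits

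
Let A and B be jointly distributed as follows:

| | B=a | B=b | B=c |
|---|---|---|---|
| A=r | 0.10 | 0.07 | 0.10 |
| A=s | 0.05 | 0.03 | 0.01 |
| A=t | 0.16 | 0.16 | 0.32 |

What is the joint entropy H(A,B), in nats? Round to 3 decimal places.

H(A,B) = −Σ p(x,y)·ln p(x,y) over all 9 cells.
  cell (r,a): −0.10·ln0.10 = 0.2303
  cell (r,b): −0.07·ln0.07 = 0.1861
  cell (r,c): −0.10·ln0.10 = 0.2303
  cell (s,a): −0.05·ln0.05 = 0.1498
  cell (s,b): −0.03·ln0.03 = 0.1052
  cell (s,c): −0.01·ln0.01 = 0.0461
  cell (t,a): −0.16·ln0.16 = 0.2932
  cell (t,b): −0.16·ln0.16 = 0.2932
  cell (t,c): −0.32·ln0.32 = 0.3646
Sum = 1.899 nats.

1.899 nats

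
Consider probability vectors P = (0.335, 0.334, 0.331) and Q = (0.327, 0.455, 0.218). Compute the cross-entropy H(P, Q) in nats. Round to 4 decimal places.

1.1417 nats

H(P,Q) = −Σ p·ln q.
  −0.335·ln(0.327) = 0.37446
  −0.334·ln(0.455) = 0.26301
  −0.331·ln(0.218) = 0.50420
H(P,Q) = 1.1417 nats.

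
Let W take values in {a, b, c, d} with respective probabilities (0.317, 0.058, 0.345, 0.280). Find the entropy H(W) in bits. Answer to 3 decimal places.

1.808 bits

H(W) = −Σ p·log₂ p.
  −(0.317)·log₂(0.317) = 0.5254
  −(0.058)·log₂(0.058) = 0.2383
  −(0.345)·log₂(0.345) = 0.5297
  −(0.280)·log₂(0.280) = 0.5142
Sum: 0.5254 + 0.2383 + 0.5297 + 0.5142 = 1.808 bits.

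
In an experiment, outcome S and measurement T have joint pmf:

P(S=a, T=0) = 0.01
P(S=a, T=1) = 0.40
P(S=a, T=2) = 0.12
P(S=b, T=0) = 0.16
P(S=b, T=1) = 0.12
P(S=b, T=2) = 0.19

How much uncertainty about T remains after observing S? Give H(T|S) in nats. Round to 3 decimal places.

0.839 nats

Marginals: p(S) = (0.5300, 0.4700), p(T) = (0.1700, 0.5200, 0.3100).
H(T|S) = Σ p(S) · H(T|S=·).
  S=a: p=0.5300, H(T|S=a) = 0.6236
  S=b: p=0.4700, H(T|S=b) = 1.0815
Weighted sum = 0.839 nats.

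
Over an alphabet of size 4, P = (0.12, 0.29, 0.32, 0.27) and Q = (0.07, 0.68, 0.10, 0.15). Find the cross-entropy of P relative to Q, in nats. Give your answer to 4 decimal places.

H(P,Q) = −Σ p·ln q.
  −0.12·ln(0.07) = 0.31911
  −0.29·ln(0.68) = 0.11184
  −0.32·ln(0.10) = 0.73683
  −0.27·ln(0.15) = 0.51222
H(P,Q) = 1.6800 nats.

1.6800 nats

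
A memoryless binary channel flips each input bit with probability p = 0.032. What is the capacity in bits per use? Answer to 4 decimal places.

Binary symmetric channel: C = 1 − h₂(ε) where h₂ is the binary entropy function.
h₂(0.032) = −0.032·log₂0.032 − 0.968·log₂0.968 = 0.2043.
C = 1 − 0.2043 = 0.7957 bits per channel use.

0.7957 bits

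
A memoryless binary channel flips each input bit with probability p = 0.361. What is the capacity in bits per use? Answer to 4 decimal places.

0.0565 bits

Binary symmetric channel: C = 1 − h₂(ε) where h₂ is the binary entropy function.
h₂(0.361) = −0.361·log₂0.361 − 0.639·log₂0.639 = 0.9435.
C = 1 − 0.9435 = 0.0565 bits per channel use.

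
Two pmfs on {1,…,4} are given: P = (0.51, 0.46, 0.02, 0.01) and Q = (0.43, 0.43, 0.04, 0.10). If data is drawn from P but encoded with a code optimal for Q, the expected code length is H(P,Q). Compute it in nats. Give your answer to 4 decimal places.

H(P,Q) = −Σ p·ln q.
  −0.51·ln(0.43) = 0.43042
  −0.46·ln(0.43) = 0.38823
  −0.02·ln(0.04) = 0.06438
  −0.01·ln(0.10) = 0.02303
H(P,Q) = 0.9061 nats.

0.9061 nats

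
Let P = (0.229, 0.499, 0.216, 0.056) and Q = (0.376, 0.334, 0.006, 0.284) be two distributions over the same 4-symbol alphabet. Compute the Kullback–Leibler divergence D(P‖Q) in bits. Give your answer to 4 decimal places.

D(P‖Q) = Σ p·log₂(p/q).
  0.229·log₂(0.229/0.376) = -0.16382
  0.499·log₂(0.499/0.334) = 0.28902
  0.216·log₂(0.216/0.006) = 1.11670
  0.056·log₂(0.056/0.284) = -0.13117
D(P‖Q) = 1.1107 bits.

1.1107 bits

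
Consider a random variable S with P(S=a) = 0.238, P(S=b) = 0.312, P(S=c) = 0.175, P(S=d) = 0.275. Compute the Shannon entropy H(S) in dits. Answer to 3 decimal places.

0.593 dits

H(S) = −Σ p·log₁₀ p.
  −(0.238)·log₁₀(0.238) = 0.1484
  −(0.312)·log₁₀(0.312) = 0.1578
  −(0.175)·log₁₀(0.175) = 0.1325
  −(0.275)·log₁₀(0.275) = 0.1542
Sum: 0.1484 + 0.1578 + 0.1325 + 0.1542 = 0.593 dits.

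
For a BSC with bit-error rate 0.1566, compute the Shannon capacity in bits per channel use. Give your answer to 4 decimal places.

0.3739 bits

Binary symmetric channel: C = 1 − h₂(ε) where h₂ is the binary entropy function.
h₂(0.1566) = −0.1566·log₂0.1566 − 0.8434·log₂0.8434 = 0.6261.
C = 1 − 0.6261 = 0.3739 bits per channel use.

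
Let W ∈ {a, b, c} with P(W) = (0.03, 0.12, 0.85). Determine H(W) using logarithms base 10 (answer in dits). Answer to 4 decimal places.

H(W) = −Σ p·log₁₀ p.
  −(0.03)·log₁₀(0.03) = 0.04569
  −(0.12)·log₁₀(0.12) = 0.11050
  −(0.85)·log₁₀(0.85) = 0.05999
Sum: 0.04569 + 0.11050 + 0.05999 = 0.2162 dits.

0.2162 dits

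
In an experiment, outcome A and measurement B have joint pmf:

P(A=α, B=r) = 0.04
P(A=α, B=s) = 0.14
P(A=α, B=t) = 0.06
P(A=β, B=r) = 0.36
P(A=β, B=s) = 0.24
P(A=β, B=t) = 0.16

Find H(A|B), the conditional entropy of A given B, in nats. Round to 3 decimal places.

0.509 nats

Chain rule: H(A|B) = H(A,B) − H(B).
Marginals: p(A) = (0.2400, 0.7600), p(B) = (0.4000, 0.3800, 0.2200).
H(A,B) = 1.5763 nats; H(B) = 1.0673 nats.
H(A|B) = 1.5763 − 1.0673 = 0.509 nats.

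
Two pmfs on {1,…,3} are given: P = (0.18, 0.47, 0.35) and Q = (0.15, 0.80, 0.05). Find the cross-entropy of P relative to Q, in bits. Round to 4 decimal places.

2.1566 bits

H(P,Q) = −Σ p·log₂ q.
  −0.18·log₂(0.15) = 0.49265
  −0.47·log₂(0.80) = 0.15131
  −0.35·log₂(0.05) = 1.51267
H(P,Q) = 2.1566 bits.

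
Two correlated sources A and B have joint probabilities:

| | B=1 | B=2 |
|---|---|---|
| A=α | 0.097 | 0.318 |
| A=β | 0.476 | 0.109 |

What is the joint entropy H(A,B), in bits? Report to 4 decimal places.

H(A,B) = −Σ p(x,y)·log₂ p(x,y) over all 4 cells.
  cell (α,1): −0.097·log₂0.097 = 0.32649
  cell (α,2): −0.318·log₂0.318 = 0.52562
  cell (β,1): −0.476·log₂0.476 = 0.50978
  cell (β,2): −0.109·log₂0.109 = 0.34854
Sum = 1.7104 bits.

1.7104 bits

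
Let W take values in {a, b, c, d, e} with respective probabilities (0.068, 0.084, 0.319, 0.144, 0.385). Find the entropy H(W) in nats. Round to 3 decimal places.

1.402 nats

H(W) = −Σ p·ln p.
  −(0.068)·ln(0.068) = 0.1828
  −(0.084)·ln(0.084) = 0.2081
  −(0.319)·ln(0.319) = 0.3645
  −(0.144)·ln(0.144) = 0.2791
  −(0.385)·ln(0.385) = 0.3675
Sum: 0.1828 + 0.2081 + 0.3645 + 0.2791 + 0.3675 = 1.402 nats.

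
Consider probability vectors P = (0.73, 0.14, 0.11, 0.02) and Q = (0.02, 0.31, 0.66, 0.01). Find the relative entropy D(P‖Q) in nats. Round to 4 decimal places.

D(P‖Q) = Σ p·ln(p/q).
  0.73·ln(0.73/0.02) = 2.62604
  0.14·ln(0.14/0.31) = -0.11129
  0.11·ln(0.11/0.66) = -0.19709
  0.02·ln(0.02/0.01) = 0.01386
D(P‖Q) = 2.3315 nats.

2.3315 nats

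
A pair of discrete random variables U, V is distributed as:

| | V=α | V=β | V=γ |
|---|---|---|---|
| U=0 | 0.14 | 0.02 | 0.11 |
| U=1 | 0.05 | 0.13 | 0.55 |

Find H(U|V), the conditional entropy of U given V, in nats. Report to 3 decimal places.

0.466 nats

Marginals: p(U) = (0.2700, 0.7300), p(V) = (0.1900, 0.1500, 0.6600).
H(U|V) = Σ p(V) · H(U|V=·).
  V=α: p=0.1900, H(U|V=α) = 0.5763
  V=β: p=0.1500, H(U|V=β) = 0.3927
  V=γ: p=0.6600, H(U|V=γ) = 0.4506
Weighted sum = 0.466 nats.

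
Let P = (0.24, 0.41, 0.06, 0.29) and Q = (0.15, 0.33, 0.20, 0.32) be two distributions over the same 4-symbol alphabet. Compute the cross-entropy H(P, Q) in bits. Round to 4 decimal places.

1.9287 bits

H(P,Q) = −Σ p·log₂ q.
  −0.24·log₂(0.15) = 0.65687
  −0.41·log₂(0.33) = 0.65578
  −0.06·log₂(0.20) = 0.13932
  −0.29·log₂(0.32) = 0.47672
H(P,Q) = 1.9287 bits.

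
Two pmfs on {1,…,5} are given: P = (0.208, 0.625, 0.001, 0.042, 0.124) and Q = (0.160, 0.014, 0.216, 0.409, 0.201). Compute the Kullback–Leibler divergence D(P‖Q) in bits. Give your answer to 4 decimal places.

3.2719 bits

D(P‖Q) = Σ p·log₂(p/q).
  0.208·log₂(0.208/0.160) = 0.07873
  0.625·log₂(0.625/0.014) = 3.42522
  0.001·log₂(0.001/0.216) = -0.00775
  0.042·log₂(0.042/0.409) = -0.13791
  0.124·log₂(0.124/0.201) = -0.08641
D(P‖Q) = 3.2719 bits.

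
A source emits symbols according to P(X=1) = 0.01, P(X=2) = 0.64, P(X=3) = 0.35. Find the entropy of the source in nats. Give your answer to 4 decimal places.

H(X) = −Σ p·ln p.
  −(0.01)·ln(0.01) = 0.04605
  −(0.64)·ln(0.64) = 0.28562
  −(0.35)·ln(0.35) = 0.36744
Sum: 0.04605 + 0.28562 + 0.36744 = 0.6991 nats.

0.6991 nats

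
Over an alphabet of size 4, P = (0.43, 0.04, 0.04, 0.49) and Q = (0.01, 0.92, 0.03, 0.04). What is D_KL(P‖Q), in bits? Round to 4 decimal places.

D(P‖Q) = Σ p·log₂(p/q).
  0.43·log₂(0.43/0.01) = 2.33329
  0.04·log₂(0.04/0.92) = -0.18094
  0.04·log₂(0.04/0.03) = 0.01660
  0.49·log₂(0.49/0.04) = 1.77121
D(P‖Q) = 3.9402 bits.

3.9402 bits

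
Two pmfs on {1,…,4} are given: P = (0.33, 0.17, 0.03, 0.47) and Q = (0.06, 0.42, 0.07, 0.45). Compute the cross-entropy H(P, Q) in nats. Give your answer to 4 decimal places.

H(P,Q) = −Σ p·ln q.
  −0.33·ln(0.06) = 0.92843
  −0.17·ln(0.42) = 0.14748
  −0.03·ln(0.07) = 0.07978
  −0.47·ln(0.45) = 0.37530
H(P,Q) = 1.5310 nats.

1.5310 nats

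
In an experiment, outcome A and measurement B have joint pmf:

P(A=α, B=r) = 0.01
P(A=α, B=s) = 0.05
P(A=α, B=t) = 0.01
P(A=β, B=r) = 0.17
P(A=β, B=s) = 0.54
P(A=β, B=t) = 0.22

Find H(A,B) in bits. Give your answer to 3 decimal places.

H(A,B) = −Σ p(x,y)·log₂ p(x,y) over all 6 cells.
  cell (α,r): −0.01·log₂0.01 = 0.0664
  cell (α,s): −0.05·log₂0.05 = 0.2161
  cell (α,t): −0.01·log₂0.01 = 0.0664
  cell (β,r): −0.17·log₂0.17 = 0.4346
  cell (β,s): −0.54·log₂0.54 = 0.4800
  cell (β,t): −0.22·log₂0.22 = 0.4806
Sum = 1.744 bits.

1.744 bits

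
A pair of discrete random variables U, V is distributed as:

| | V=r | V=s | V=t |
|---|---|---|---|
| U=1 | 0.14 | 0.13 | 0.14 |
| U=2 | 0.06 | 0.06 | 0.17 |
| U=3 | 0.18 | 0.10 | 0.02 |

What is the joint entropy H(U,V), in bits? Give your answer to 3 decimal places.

H(U,V) = −Σ p(x,y)·log₂ p(x,y) over all 9 cells.
  cell (1,r): −0.14·log₂0.14 = 0.3971
  cell (1,s): −0.13·log₂0.13 = 0.3826
  cell (1,t): −0.14·log₂0.14 = 0.3971
  cell (2,r): −0.06·log₂0.06 = 0.2435
  cell (2,s): −0.06·log₂0.06 = 0.2435
  cell (2,t): −0.17·log₂0.17 = 0.4346
  cell (3,r): −0.18·log₂0.18 = 0.4453
  cell (3,s): −0.10·log₂0.10 = 0.3322
  cell (3,t): −0.02·log₂0.02 = 0.1129
Sum = 2.989 bits.

2.989 bits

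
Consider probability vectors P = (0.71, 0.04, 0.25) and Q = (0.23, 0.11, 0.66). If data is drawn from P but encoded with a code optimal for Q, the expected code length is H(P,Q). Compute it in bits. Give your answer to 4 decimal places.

H(P,Q) = −Σ p·log₂ q.
  −0.71·log₂(0.23) = 1.50541
  −0.04·log₂(0.11) = 0.12738
  −0.25·log₂(0.66) = 0.14987
H(P,Q) = 1.7827 bits.

1.7827 bits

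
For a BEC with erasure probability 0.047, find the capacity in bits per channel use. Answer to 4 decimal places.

0.9530 bits

Binary erasure channel: capacity C = 1 − ε.
C = 1 − 0.047 = 0.9530 bits per channel use.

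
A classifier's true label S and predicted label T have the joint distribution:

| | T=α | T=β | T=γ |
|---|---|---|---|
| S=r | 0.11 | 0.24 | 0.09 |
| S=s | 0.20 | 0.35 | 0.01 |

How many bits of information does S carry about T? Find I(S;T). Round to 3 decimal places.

0.077 bits

Marginals: p(S) = (0.4400, 0.5600), p(T) = (0.3100, 0.5900, 0.1000).
I(S;T) = Σ p(x,y)·log₂[p(x,y)/(p(x)p(y))].
  (r,α): 0.11·log₂(0.8065) = -0.0341
  (r,β): 0.24·log₂(0.9245) = -0.0272
  (r,γ): 0.09·log₂(2.0455) = 0.0929
  (s,α): 0.20·log₂(1.1521) = 0.0408
  (s,β): 0.35·log₂(1.0593) = 0.0291
  (s,γ): 0.01·log₂(0.1786) = -0.0249
Sum = 0.077 bits.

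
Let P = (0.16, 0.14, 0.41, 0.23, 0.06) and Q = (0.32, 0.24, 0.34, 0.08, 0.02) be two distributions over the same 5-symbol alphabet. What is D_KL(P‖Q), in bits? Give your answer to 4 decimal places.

0.2874 bits

D(P‖Q) = Σ p·log₂(p/q).
  0.16·log₂(0.16/0.32) = -0.16000
  0.14·log₂(0.14/0.24) = -0.10887
  0.41·log₂(0.41/0.34) = 0.11074
  0.23·log₂(0.23/0.08) = 0.35042
  0.06·log₂(0.06/0.02) = 0.09510
D(P‖Q) = 0.2874 bits.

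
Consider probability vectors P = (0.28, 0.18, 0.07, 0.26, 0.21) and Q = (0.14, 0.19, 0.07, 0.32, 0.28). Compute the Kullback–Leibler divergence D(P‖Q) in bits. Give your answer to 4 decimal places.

0.1009 bits

D(P‖Q) = Σ p·log₂(p/q).
  0.28·log₂(0.28/0.14) = 0.28000
  0.18·log₂(0.18/0.19) = -0.01404
  0.07·log₂(0.07/0.07) = 0.00000
  0.26·log₂(0.26/0.32) = -0.07789
  0.21·log₂(0.21/0.28) = -0.08716
D(P‖Q) = 0.1009 bits.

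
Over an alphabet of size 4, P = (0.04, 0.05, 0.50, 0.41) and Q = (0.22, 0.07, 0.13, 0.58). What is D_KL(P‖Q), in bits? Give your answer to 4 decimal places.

0.6439 bits

D(P‖Q) = Σ p·log₂(p/q).
  0.04·log₂(0.04/0.22) = -0.09838
  0.05·log₂(0.05/0.07) = -0.02427
  0.50·log₂(0.50/0.13) = 0.97171
  0.41·log₂(0.41/0.58) = -0.20518
D(P‖Q) = 0.6439 bits.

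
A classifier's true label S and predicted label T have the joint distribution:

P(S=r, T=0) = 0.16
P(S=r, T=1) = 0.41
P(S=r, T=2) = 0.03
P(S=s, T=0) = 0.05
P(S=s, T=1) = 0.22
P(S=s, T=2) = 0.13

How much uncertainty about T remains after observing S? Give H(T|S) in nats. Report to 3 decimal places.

0.839 nats

Chain rule: H(T|S) = H(S,T) − H(S).
Marginals: p(S) = (0.6000, 0.4000), p(T) = (0.2100, 0.6300, 0.1600).
H(S,T) = 1.5121 nats; H(S) = 0.6730 nats.
H(T|S) = 1.5121 − 0.6730 = 0.839 nats.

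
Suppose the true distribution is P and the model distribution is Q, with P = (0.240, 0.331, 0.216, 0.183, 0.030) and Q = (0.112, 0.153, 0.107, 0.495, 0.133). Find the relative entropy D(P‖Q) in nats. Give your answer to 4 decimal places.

D(P‖Q) = Σ p·ln(p/q).
  0.240·ln(0.240/0.112) = 0.18291
  0.331·ln(0.331/0.153) = 0.25543
  0.216·ln(0.216/0.107) = 0.15173
  0.183·ln(0.183/0.495) = -0.18210
  0.030·ln(0.030/0.133) = -0.04467
D(P‖Q) = 0.3633 nats.

0.3633 nats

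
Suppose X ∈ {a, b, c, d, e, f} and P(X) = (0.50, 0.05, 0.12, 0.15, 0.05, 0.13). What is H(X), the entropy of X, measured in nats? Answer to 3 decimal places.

H(X) = −Σ p·ln p.
  −(0.50)·ln(0.50) = 0.3466
  −(0.05)·ln(0.05) = 0.1498
  −(0.12)·ln(0.12) = 0.2544
  −(0.15)·ln(0.15) = 0.2846
  −(0.05)·ln(0.05) = 0.1498
  −(0.13)·ln(0.13) = 0.2652
Sum: 0.3466 + 0.1498 + 0.2544 + 0.2846 + 0.1498 + 0.2652 = 1.450 nats.

1.450 nats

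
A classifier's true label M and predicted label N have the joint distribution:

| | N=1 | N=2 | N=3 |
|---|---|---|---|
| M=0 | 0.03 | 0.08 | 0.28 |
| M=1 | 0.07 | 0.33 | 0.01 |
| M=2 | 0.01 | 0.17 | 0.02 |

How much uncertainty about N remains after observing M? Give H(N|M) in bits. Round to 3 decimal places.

0.913 bits

Chain rule: H(N|M) = H(M,N) − H(M).
Marginals: p(M) = (0.3900, 0.4100, 0.2000), p(N) = (0.1100, 0.5800, 0.3100).
H(M,N) = 2.4342 bits; H(M) = 1.5216 bits.
H(N|M) = 2.4342 − 1.5216 = 0.913 bits.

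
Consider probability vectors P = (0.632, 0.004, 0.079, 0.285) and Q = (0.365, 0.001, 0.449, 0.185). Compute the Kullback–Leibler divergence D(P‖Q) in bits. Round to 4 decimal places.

D(P‖Q) = Σ p·log₂(p/q).
  0.632·log₂(0.632/0.365) = 0.50056
  0.004·log₂(0.004/0.001) = 0.00800
  0.079·log₂(0.079/0.449) = -0.19804
  0.285·log₂(0.285/0.185) = 0.17768
D(P‖Q) = 0.4882 bits.

0.4882 bits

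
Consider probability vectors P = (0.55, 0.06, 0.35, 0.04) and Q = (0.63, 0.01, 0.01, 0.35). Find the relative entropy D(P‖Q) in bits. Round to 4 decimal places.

D(P‖Q) = Σ p·log₂(p/q).
  0.55·log₂(0.55/0.63) = -0.10776
  0.06·log₂(0.06/0.01) = 0.15510
  0.35·log₂(0.35/0.01) = 1.79525
  0.04·log₂(0.04/0.35) = -0.12517
D(P‖Q) = 1.7174 bits.

1.7174 bits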